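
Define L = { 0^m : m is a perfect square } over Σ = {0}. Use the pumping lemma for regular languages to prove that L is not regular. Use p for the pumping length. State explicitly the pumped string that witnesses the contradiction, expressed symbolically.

Assume L is regular. Let p be the pumping length given by the pumping lemma.
Take w = 0^{p²} ∈ L with |w| = p² ≥ p.
The pumping lemma gives a decomposition w = xyz where |xy| ≤ p and |y| > 0.
Then y = 0^k for some k with 1 ≤ k ≤ p.
Pump with i = 2: xy^2z = 0^{p²+k}. Since 1 ≤ k ≤ p, p² < p²+k ≤ p²+p < (p+1)², so p²+k lies strictly between consecutive squares and is not a perfect square. So xy^2z ∉ L.
This contradicts the pumping lemma, so L is not regular.

0^{p²+k}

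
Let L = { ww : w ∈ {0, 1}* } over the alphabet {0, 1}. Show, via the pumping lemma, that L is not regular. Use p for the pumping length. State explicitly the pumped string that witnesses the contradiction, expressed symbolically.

Toward a contradiction, assume L is regular with pumping length p.
Take w = 0^p 1^p 0^p 1^p = uu where u = 0^p1^p; then w ∈ L and |w| = 4p ≥ p.
The pumping lemma gives a decomposition w = xyz where |xy| ≤ p and y is nonempty.
The first p characters of w are 0's, so xy (and hence y) consists only of 0's. Write y = 0^k, 1 ≤ k ≤ p.
Pump with i = 2: xy^2z = 0^{p+k} 1^p 0^p 1^p, of length 4p+k. Suppose this equals vv. The string starts with 0 and ends with 1, so v does too; thus the boundary between the two copies of v is a 1→0 transition. There is exactly one such transition, at position 2p+k, so |v| = 2p+k and |vv| = 4p+2k ≠ 4p+k since k ≥ 1. So xy^2z ∉ L.
This is a contradiction; hence L is not regular.

0^{p+k} 1^p 0^p 1^p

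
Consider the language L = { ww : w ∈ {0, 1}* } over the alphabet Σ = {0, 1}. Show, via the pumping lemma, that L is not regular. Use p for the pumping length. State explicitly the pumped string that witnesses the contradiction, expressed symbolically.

0^{p+k} 1^p 0^p 1^p

Assume L is regular. Let p be the pumping length given by the pumping lemma.
Take w = 0^p 1^p 0^p 1^p = uu where u = 0^p1^p; then w ∈ L and |w| = 4p ≥ p.
By the pumping lemma, w = xyz with |xy| ≤ p and |y| > 0.
The first p characters of w are 0's, so xy (and hence y) consists only of 0's. Write y = 0^k, 1 ≤ k ≤ p.
Pump with i = 2: xy^2z = 0^{p+k} 1^p 0^p 1^p, of length 4p+k. Suppose this equals vv. The string starts with 0 and ends with 1, so v does too; thus the boundary between the two copies of v is a 1→0 transition. There is exactly one such transition, at position 2p+k, so |v| = 2p+k and |vv| = 4p+2k ≠ 4p+k since k ≥ 1. So xy^2z ∉ L.
Contradiction. Therefore L is not regular.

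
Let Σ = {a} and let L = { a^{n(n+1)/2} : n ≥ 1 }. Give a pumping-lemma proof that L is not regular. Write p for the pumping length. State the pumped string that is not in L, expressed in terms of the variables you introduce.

a^{p(p+1)/2+k}

Toward a contradiction, assume L is regular with pumping length p.
Take w = a^{p(p+1)/2} ∈ L with |w| = p(p+1)/2 ≥ p.
By the pumping lemma, w = xyz with |xy| ≤ p and y is nonempty.
Then y = a^k for some k with 1 ≤ k ≤ p.
Pump with i = 2: xy^2z = a^{p(p+1)/2+k}. Since 1 ≤ k ≤ p, p(p+1)/2 < p(p+1)/2+k ≤ p(p+1)/2+p < (p+1)(p+2)/2, so p(p+1)/2+k is strictly between consecutive triangular numbers. So xy^2z ∉ L.
This contradicts the pumping lemma, so L is not regular.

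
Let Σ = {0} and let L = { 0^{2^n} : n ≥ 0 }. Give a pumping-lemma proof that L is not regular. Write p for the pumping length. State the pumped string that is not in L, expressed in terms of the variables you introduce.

0^{2^p+k}

Assume L is regular. Let p be the pumping length given by the pumping lemma.
Take w = 0^{2^p} ∈ L with |w| = 2^p ≥ p.
Write w = xyz as guaranteed by the lemma, with |xy| ≤ p and y is nonempty.
Then y = 0^k for some k with 1 ≤ k ≤ p.
Pump with i = 2: xy^2z = 0^{2^p+k}. Since 1 ≤ k ≤ p < 2^p, we have 2^p < 2^p+k < 2^{p+1}, so 2^p+k is not a power of 2. So xy^2z ∉ L.
This contradicts the pumping lemma, so L is not regular.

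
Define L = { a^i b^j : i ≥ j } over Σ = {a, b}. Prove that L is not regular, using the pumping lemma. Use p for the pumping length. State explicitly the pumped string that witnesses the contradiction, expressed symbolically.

Toward a contradiction, assume L is regular with pumping length p.
Choose w = a^p b^p ∈ L, with |w| = 2p ≥ p.
By the pumping lemma, w = xyz with |xy| ≤ p and |y| ≥ 1.
Because |xy| ≤ p and w begins with p copies of a, we have y = a^k with 1 ≤ k ≤ p.
Consider xy^0z = xz = a^{p-k} b^p. Since k ≥ 1, the a-count p-k is less than p, so i ≥ j fails; thus xz ∉ L.
Contradiction. Therefore L is not regular.

a^{p-k} b^p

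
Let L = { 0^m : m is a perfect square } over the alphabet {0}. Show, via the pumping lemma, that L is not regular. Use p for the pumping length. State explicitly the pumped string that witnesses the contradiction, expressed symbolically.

0^{p²+k}

Suppose for contradiction that L is regular, and let p be the pumping length.
Take w = 0^{p²} ∈ L with |w| = p² ≥ p.
By the pumping lemma, w = xyz with |xy| ≤ p and y is nonempty.
Then y = 0^k for some k with 1 ≤ k ≤ p.
Pump with i = 2: xy^2z = 0^{p²+k}. Since 1 ≤ k ≤ p, p² < p²+k ≤ p²+p < (p+1)², so p²+k lies strictly between consecutive squares and is not a perfect square. So xy^2z ∉ L.
This contradicts the pumping lemma, so L is not regular.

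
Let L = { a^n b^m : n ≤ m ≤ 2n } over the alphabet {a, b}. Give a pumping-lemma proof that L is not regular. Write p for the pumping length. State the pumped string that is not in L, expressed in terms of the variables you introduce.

a^{p+k} b^p

Assume L is regular; let p be its pumping constant.
Take w = a^p b^p ∈ L (since p ≤ p ≤ 2p), with |w| = 2p ≥ p.
By the pumping lemma, w = xyz with |xy| ≤ p and y is nonempty.
Because |xy| ≤ p and w begins with p copies of a, we have y = a^k with 1 ≤ k ≤ p.
Pump with i = 2: xy^2z = a^{p+k} b^p. Now n = p+k > p = m, so the condition n ≤ m fails. Thus xy^2z ∉ L.
Contradiction. Therefore L is not regular.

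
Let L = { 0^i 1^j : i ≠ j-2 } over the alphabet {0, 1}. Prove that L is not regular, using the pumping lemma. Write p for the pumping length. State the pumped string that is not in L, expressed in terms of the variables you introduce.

Assume L is regular; let p be its pumping constant.
Choose w = 0^p 1^{p+p!+2}. Since p ≠ (p+p!+2)-2 = p+p!, w ∈ L; and |w| ≥ p.
Write w = xyz as guaranteed by the lemma, with |xy| ≤ p and y is nonempty.
Because |xy| ≤ p and w begins with p copies of 0, we have y = 0^k with 1 ≤ k ≤ p.
Since 1 ≤ k ≤ p, k divides p!; set t = 1 + p!/k. Then xy^t z has p + (p!/k)·k = p + p! copies of 0. Now the 0-count is p+p! and (1-count)-2 = (p+p!+2)-2 = p+p!, so i ≠ j-2 fails. So xy^t z = 0^{p+p!} 1^{p+p!+2} ∉ L.
This contradicts the pumping lemma, so L is not regular.

0^{p+p!} 1^{p+p!+2}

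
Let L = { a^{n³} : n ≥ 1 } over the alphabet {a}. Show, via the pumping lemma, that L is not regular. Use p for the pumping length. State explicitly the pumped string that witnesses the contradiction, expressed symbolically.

Assume L is regular; let p be its pumping constant.
Take w = a^{p³} ∈ L with |w| = p³ ≥ p.
By the pumping lemma, w = xyz with |xy| ≤ p and y is nonempty.
Then y = a^k for some k with 1 ≤ k ≤ p.
Pump with i = 2: xy^2z = a^{p³+k}. Since 1 ≤ k ≤ p, p³ < p³+k ≤ p³+p < p³+3p²+3p+1 = (p+1)³, so p³+k is not a perfect cube. So xy^2z ∉ L.
Contradiction. Therefore L is not regular.

a^{p³+k}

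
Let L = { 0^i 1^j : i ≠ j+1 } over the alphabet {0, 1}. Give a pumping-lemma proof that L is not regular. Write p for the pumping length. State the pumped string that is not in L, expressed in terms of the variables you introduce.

Suppose for contradiction that L is regular, and let p be the pumping length.
Choose w = 0^p 1^{p+p!-1}. Since p ≠ (p+p!-1)+1 = p+p!, w ∈ L; and |w| ≥ p.
By the pumping lemma, w = xyz with |xy| ≤ p and |y| ≥ 1.
Because |xy| ≤ p and w begins with p copies of 0, we have y = 0^k with 1 ≤ k ≤ p.
Since 1 ≤ k ≤ p, k divides p!; set t = 1 + p!/k. Then xy^t z has p + (p!/k)·k = p + p! copies of 0. Now the 0-count is p+p! and (1-count)+1 = (p+p!-1)+1 = p+p!, so i ≠ j+1 fails. So xy^t z = 0^{p+p!} 1^{p+p!-1} ∉ L.
This contradicts the pumping lemma, so L is not regular.

0^{p+p!} 1^{p+p!-1}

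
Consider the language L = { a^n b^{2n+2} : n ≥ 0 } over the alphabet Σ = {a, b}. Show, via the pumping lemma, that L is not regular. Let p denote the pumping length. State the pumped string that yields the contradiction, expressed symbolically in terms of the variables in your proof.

a^{p+k} b^{2p+2}

Assume L is regular; let p be its pumping constant.
Choose w = a^p b^{2p+2}, which is in L with |w| = 3p+2 ≥ p.
The pumping lemma gives a decomposition w = xyz where |xy| ≤ p and y is nonempty.
The first p characters of w are a's, so xy (and hence y) consists only of a's. Write y = a^k, 1 ≤ k ≤ p.
Pump with i = 2: xy^2z = a^{p+k} b^{2p+2}. For this to lie in L we would need 2p+2 = 2(p+k)+2, which forces k = 0. But k ≥ 1, so xy^2z ∉ L.
Contradiction. Therefore L is not regular.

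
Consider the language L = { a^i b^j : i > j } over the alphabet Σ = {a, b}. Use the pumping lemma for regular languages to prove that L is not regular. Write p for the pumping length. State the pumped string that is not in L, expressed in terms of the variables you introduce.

a^{p+1-k} b^p

Toward a contradiction, assume L is regular with pumping length p.
Choose w = a^{p+1} b^p ∈ L, with |w| = 2p+1 ≥ p.
By the pumping lemma, w = xyz with |xy| ≤ p and |y| ≥ 1.
The first p characters of w are a's, so xy (and hence y) consists only of a's. Write y = a^k, 1 ≤ k ≤ p.
Consider xy^0z = xz = a^{p+1-k} b^p. Since k ≥ 1, the a-count p+1-k is at most p, so i > j fails; thus xz ∉ L.
This contradicts the pumping lemma, so L is not regular.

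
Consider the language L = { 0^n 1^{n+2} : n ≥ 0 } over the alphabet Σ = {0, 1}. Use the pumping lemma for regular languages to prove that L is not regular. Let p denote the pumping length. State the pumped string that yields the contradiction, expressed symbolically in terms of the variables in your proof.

Suppose for contradiction that L is regular, and let p be the pumping length.
Take w = 0^p 1^{p+2}. Then w ∈ L and |w| = 2p+2 ≥ p.
Write w = xyz as guaranteed by the lemma, with |xy| ≤ p and |y| > 0.
Because |xy| ≤ p and w begins with p copies of 0, we have y = 0^k with 1 ≤ k ≤ p.
Pump with i = 2: xy^2z = 0^{p+k} 1^{p+2}. For this to lie in L we would need p+2 = (p+k)+2, which forces k = 0. But k ≥ 1, so xy^2z ∉ L.
Contradiction. Therefore L is not regular.

0^{p+k} 1^{p+2}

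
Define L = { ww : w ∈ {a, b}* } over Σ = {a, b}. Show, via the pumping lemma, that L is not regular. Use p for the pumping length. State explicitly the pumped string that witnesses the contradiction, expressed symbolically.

a^{p+k} b^p a^p b^p

Assume L is regular; let p be its pumping constant.
Take w = a^p b^p a^p b^p = uu where u = a^pb^p; then w ∈ L and |w| = 4p ≥ p.
The pumping lemma gives a decomposition w = xyz where |xy| ≤ p and |y| ≥ 1.
Since the first p symbols of w are all a's and |xy| ≤ p, y lies entirely in the leading a-block: y = a^k for some k with 1 ≤ k ≤ p.
Pump with i = 2: xy^2z = a^{p+k} b^p a^p b^p, of length 4p+k. Suppose this equals vv. The string starts with a and ends with b, so v does too; thus the boundary between the two copies of v is a b→a transition. There is exactly one such transition, at position 2p+k, so |v| = 2p+k and |vv| = 4p+2k ≠ 4p+k since k ≥ 1. So xy^2z ∉ L.
Contradiction. Therefore L is not regular.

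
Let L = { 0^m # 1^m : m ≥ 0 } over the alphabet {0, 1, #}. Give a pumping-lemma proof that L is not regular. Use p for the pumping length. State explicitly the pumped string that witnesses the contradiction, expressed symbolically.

Suppose for contradiction that L is regular, and let p be the pumping length.
Take w = 0^p # 1^p ∈ L with |w| = 2p+1 ≥ p.
Write w = xyz as guaranteed by the lemma, with |xy| ≤ p and y is nonempty.
Because |xy| ≤ p and w begins with p copies of 0, we have y = 0^k with 1 ≤ k ≤ p.
Pump with i = 2: xy^2z = 0^{p+k} # 1^p, which would require p+k = p. But k ≥ 1, so xy^2z ∉ L.
Contradiction. Therefore L is not regular.

0^{p+k} # 1^p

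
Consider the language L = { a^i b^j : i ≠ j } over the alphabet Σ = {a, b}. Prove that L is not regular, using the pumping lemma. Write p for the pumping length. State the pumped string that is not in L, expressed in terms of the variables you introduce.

Suppose for contradiction that L is regular, and let p be the pumping length.
Choose w = a^p b^{p+p!}. Since p ≠ p+p!, w ∈ L; and |w| ≥ p.
The pumping lemma gives a decomposition w = xyz where |xy| ≤ p and |y| ≥ 1.
Because |xy| ≤ p and w begins with p copies of a, we have y = a^k with 1 ≤ k ≤ p.
Since 1 ≤ k ≤ p, k divides p!; set t = 1 + p!/k. Then xy^t z has p + (p!/k)·k = p + p! copies of a. Now the a-count equals the b-count, so i ≠ j fails. So xy^t z = a^{p+p!} b^{p+p!} ∉ L.
This contradicts the pumping lemma, so L is not regular.

a^{p+p!} b^{p+p!}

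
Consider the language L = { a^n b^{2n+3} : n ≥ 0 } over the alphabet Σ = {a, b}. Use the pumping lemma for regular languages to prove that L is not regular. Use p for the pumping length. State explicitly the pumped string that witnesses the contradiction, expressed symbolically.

a^{p+k} b^{2p+3}

Suppose for contradiction that L is regular, and let p be the pumping length.
Choose w = a^p b^{2p+3}, which is in L with |w| = 3p+3 ≥ p.
By the pumping lemma, w = xyz with |xy| ≤ p and |y| ≥ 1.
Because |xy| ≤ p and w begins with p copies of a, we have y = a^k with 1 ≤ k ≤ p.
Pump with i = 2: xy^2z = a^{p+k} b^{2p+3}. For this to lie in L we would need 2p+3 = 2(p+k)+3, which forces k = 0. But k ≥ 1, so xy^2z ∉ L.
This contradicts the pumping lemma, so L is not regular.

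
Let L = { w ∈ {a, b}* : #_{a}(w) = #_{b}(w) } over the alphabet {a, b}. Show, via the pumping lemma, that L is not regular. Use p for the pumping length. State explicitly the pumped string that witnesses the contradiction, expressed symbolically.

Toward a contradiction, assume L is regular with pumping length p.
Choose w = a^p b^p ∈ L with |w| = 2p ≥ p.
By the pumping lemma, w = xyz with |xy| ≤ p and y is nonempty.
Because |xy| ≤ p and w begins with p copies of a, we have y = a^k with 1 ≤ k ≤ p.
Pump with i = 2: xy^2z = a^{p+k} b^p has p+k occurrences of a but only p of b. Since k ≥ 1 the counts differ, so xy^2z ∉ L.
Contradiction. Therefore L is not regular.

a^{p+k} b^p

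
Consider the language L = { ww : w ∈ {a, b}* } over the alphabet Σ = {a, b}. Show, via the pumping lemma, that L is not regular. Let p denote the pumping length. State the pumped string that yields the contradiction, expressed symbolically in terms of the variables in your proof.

Toward a contradiction, assume L is regular with pumping length p.
Take w = a^p b^p a^p b^p = uu where u = a^pb^p; then w ∈ L and |w| = 4p ≥ p.
By the pumping lemma, w = xyz with |xy| ≤ p and |y| > 0.
Because |xy| ≤ p and w begins with p copies of a, we have y = a^k with 1 ≤ k ≤ p.
Pump with i = 2: xy^2z = a^{p+k} b^p a^p b^p, of length 4p+k. Suppose this equals vv. The string starts with a and ends with b, so v does too; thus the boundary between the two copies of v is a b→a transition. There is exactly one such transition, at position 2p+k, so |v| = 2p+k and |vv| = 4p+2k ≠ 4p+k since k ≥ 1. So xy^2z ∉ L.
This contradicts the pumping lemma, so L is not regular.

a^{p+k} b^p a^p b^p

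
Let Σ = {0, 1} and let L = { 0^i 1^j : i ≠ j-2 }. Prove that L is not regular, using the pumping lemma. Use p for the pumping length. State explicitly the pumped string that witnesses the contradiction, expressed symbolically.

0^{p+p!} 1^{p+p!+2}

Assume L is regular. Let p be the pumping length given by the pumping lemma.
Choose w = 0^p 1^{p+p!+2}. Since p ≠ (p+p!+2)-2 = p+p!, w ∈ L; and |w| ≥ p.
Write w = xyz as guaranteed by the lemma, with |xy| ≤ p and y is nonempty.
Because |xy| ≤ p and w begins with p copies of 0, we have y = 0^k with 1 ≤ k ≤ p.
Since 1 ≤ k ≤ p, k divides p!; set t = 1 + p!/k. Then xy^t z has p + (p!/k)·k = p + p! copies of 0. Now the 0-count is p+p! and (1-count)-2 = (p+p!+2)-2 = p+p!, so i ≠ j-2 fails. So xy^t z = 0^{p+p!} 1^{p+p!+2} ∉ L.
This is a contradiction; hence L is not regular.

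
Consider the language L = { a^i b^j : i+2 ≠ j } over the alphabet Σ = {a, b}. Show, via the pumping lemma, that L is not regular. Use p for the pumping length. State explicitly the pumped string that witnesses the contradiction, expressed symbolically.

Suppose for contradiction that L is regular, and let p be the pumping length.
Choose w = a^p b^{p+p!+2}. Since p ≠ (p+p!+2)-2 = p+p!, w ∈ L; and |w| ≥ p.
By the pumping lemma, w = xyz with |xy| ≤ p and y is nonempty.
Because |xy| ≤ p and w begins with p copies of a, we have y = a^k with 1 ≤ k ≤ p.
Since 1 ≤ k ≤ p, k divides p!; set t = 1 + p!/k. Then xy^t z has p + (p!/k)·k = p + p! copies of a. Now the a-count is p+p! and (b-count)-2 = (p+p!+2)-2 = p+p!, so i+2 ≠ j fails. So xy^t z = a^{p+p!} b^{p+p!+2} ∉ L.
Contradiction. Therefore L is not regular.

a^{p+p!} b^{p+p!+2}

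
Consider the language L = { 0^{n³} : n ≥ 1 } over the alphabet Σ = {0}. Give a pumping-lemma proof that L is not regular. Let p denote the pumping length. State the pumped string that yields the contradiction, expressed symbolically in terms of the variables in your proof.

0^{p³+k}

Suppose for contradiction that L is regular, and let p be the pumping length.
Take w = 0^{p³} ∈ L with |w| = p³ ≥ p.
The pumping lemma gives a decomposition w = xyz where |xy| ≤ p and |y| > 0.
Then y = 0^k for some k with 1 ≤ k ≤ p.
Pump with i = 2: xy^2z = 0^{p³+k}. Since 1 ≤ k ≤ p, p³ < p³+k ≤ p³+p < p³+3p²+3p+1 = (p+1)³, so p³+k is not a perfect cube. So xy^2z ∉ L.
This contradicts the pumping lemma, so L is not regular.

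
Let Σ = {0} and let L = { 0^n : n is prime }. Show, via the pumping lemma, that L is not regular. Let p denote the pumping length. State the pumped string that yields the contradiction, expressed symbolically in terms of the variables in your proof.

0^{q(1+k)}

Assume L is regular. Let p be the pumping length given by the pumping lemma.
Let q be a prime with q ≥ p+2 (infinitely many primes exist), and take w = 0^q ∈ L with |w| = q ≥ p.
Write w = xyz as guaranteed by the lemma, with |xy| ≤ p and y is nonempty.
Then y = 0^k for some k with 1 ≤ k ≤ p.
Since 1 ≤ k ≤ p, |xz| = q-k. Pump with i = q+1: |xy^{q+1}z| = (q-k)+(q+1)k = q+qk = q(1+k), which is composite (both factors ≥ 2). So xy^{q+1}z = 0^{q(1+k)} ∉ L.
This is a contradiction; hence L is not regular.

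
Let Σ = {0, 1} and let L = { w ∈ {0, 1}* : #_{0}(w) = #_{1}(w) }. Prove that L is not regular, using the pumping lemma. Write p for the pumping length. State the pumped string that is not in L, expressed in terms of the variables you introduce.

0^{p+k} 1^p

Suppose for contradiction that L is regular, and let p be the pumping length.
Choose w = 0^p 1^p ∈ L with |w| = 2p ≥ p.
Write w = xyz as guaranteed by the lemma, with |xy| ≤ p and y is nonempty.
Because |xy| ≤ p and w begins with p copies of 0, we have y = 0^k with 1 ≤ k ≤ p.
Pump with i = 2: xy^2z = 0^{p+k} 1^p has p+k occurrences of 0 but only p of 1. Since k ≥ 1 the counts differ, so xy^2z ∉ L.
Contradiction. Therefore L is not regular.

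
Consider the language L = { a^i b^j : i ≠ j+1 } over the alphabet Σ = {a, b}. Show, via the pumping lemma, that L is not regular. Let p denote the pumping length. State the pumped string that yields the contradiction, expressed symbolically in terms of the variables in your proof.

a^{p+p!} b^{p+p!-1}

Toward a contradiction, assume L is regular with pumping length p.
Choose w = a^p b^{p+p!-1}. Since p ≠ (p+p!-1)+1 = p+p!, w ∈ L; and |w| ≥ p.
By the pumping lemma, w = xyz with |xy| ≤ p and y is nonempty.
Since the first p symbols of w are all a's and |xy| ≤ p, y lies entirely in the leading a-block: y = a^k for some k with 1 ≤ k ≤ p.
Since 1 ≤ k ≤ p, k divides p!; set t = 1 + p!/k. Then xy^t z has p + (p!/k)·k = p + p! copies of a. Now the a-count is p+p! and (b-count)+1 = (p+p!-1)+1 = p+p!, so i ≠ j+1 fails. So xy^t z = a^{p+p!} b^{p+p!-1} ∉ L.
This is a contradiction; hence L is not regular.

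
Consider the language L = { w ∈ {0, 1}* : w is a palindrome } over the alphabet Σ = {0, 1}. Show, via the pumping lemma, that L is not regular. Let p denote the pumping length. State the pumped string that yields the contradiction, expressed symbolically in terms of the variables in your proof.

0^{p+k} 1 0^p

Assume L is regular. Let p be the pumping length given by the pumping lemma.
Take w = 0^p 1 0^p, a palindrome of length 2p+1 ≥ p.
Write w = xyz as guaranteed by the lemma, with |xy| ≤ p and y is nonempty.
The first p characters of w are 0's, so xy (and hence y) consists only of 0's. Write y = 0^k, 1 ≤ k ≤ p.
Pump with i = 2: xy^2z = 0^{p+k} 1 0^p. Its reverse is 0^p 1 0^{p+k}, which differs from xy^2z since k ≥ 1. So xy^2z is not a palindrome and xy^2z ∉ L.
This contradicts the pumping lemma, so L is not regular.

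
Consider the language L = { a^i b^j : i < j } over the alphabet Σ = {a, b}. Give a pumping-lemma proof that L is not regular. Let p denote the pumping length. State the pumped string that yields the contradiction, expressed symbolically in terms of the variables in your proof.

Assume L is regular. Let p be the pumping length given by the pumping lemma.
Choose w = a^p b^{p+1} ∈ L, with |w| = 2p+1 ≥ p.
Write w = xyz as guaranteed by the lemma, with |xy| ≤ p and y is nonempty.
Since the first p symbols of w are all a's and |xy| ≤ p, y lies entirely in the leading a-block: y = a^k for some k with 1 ≤ k ≤ p.
Consider xy^2z = a^{p+k} b^{p+1}. Since k ≥ 1, the a-count p+k is at least p+1, so i < j fails; thus xy^2z ∉ L.
This contradicts the pumping lemma, so L is not regular.

a^{p+k} b^{p+1}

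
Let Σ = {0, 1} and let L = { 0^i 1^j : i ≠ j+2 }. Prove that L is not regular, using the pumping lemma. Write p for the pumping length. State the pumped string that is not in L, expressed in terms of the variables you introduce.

Assume L is regular. Let p be the pumping length given by the pumping lemma.
Choose w = 0^p 1^{p+p!-2}. Since p ≠ (p+p!-2)+2 = p+p!, w ∈ L; and |w| ≥ p.
The pumping lemma gives a decomposition w = xyz where |xy| ≤ p and y is nonempty.
Since the first p symbols of w are all 0's and |xy| ≤ p, y lies entirely in the leading 0-block: y = 0^k for some k with 1 ≤ k ≤ p.
Since 1 ≤ k ≤ p, k divides p!; set t = 1 + p!/k. Then xy^t z has p + (p!/k)·k = p + p! copies of 0. Now the 0-count is p+p! and (1-count)+2 = (p+p!-2)+2 = p+p!, so i ≠ j+2 fails. So xy^t z = 0^{p+p!} 1^{p+p!-2} ∉ L.
This contradicts the pumping lemma, so L is not regular.

0^{p+p!} 1^{p+p!-2}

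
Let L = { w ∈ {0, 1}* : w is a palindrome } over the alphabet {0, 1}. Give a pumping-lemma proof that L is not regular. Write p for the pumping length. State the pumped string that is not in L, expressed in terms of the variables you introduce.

0^{p+k} 1 0^p

Assume L is regular; let p be its pumping constant.
Take w = 0^p 1 0^p, a palindrome of length 2p+1 ≥ p.
The pumping lemma gives a decomposition w = xyz where |xy| ≤ p and |y| ≥ 1.
The first p characters of w are 0's, so xy (and hence y) consists only of 0's. Write y = 0^k, 1 ≤ k ≤ p.
Pump with i = 2: xy^2z = 0^{p+k} 1 0^p. Its reverse is 0^p 1 0^{p+k}, which differs from xy^2z since k ≥ 1. So xy^2z is not a palindrome and xy^2z ∉ L.
This contradicts the pumping lemma, so L is not regular.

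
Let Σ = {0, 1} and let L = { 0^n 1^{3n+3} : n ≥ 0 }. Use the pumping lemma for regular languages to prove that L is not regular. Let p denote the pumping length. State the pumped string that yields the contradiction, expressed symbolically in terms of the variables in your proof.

Toward a contradiction, assume L is regular with pumping length p.
Let w = 0^p 1^{3p+3} ∈ L; note |w| = 4p+3 ≥ p.
By the pumping lemma, w = xyz with |xy| ≤ p and y is nonempty.
Because |xy| ≤ p and w begins with p copies of 0, we have y = 0^k with 1 ≤ k ≤ p.
Pump with i = 2: xy^2z = 0^{p+k} 1^{3p+3}. For this to lie in L we would need 3p+3 = 3(p+k)+3, which forces k = 0. But k ≥ 1, so xy^2z ∉ L.
This is a contradiction; hence L is not regular.

0^{p+k} 1^{3p+3}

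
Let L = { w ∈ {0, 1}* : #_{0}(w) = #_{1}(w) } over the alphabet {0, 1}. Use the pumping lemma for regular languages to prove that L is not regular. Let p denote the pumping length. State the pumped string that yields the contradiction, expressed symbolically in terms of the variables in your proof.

Toward a contradiction, assume L is regular with pumping length p.
Choose w = 0^p 1^p ∈ L with |w| = 2p ≥ p.
The pumping lemma gives a decomposition w = xyz where |xy| ≤ p and y is nonempty.
The first p characters of w are 0's, so xy (and hence y) consists only of 0's. Write y = 0^k, 1 ≤ k ≤ p.
Pump with i = 2: xy^2z = 0^{p+k} 1^p has p+k occurrences of 0 but only p of 1. Since k ≥ 1 the counts differ, so xy^2z ∉ L.
This contradicts the pumping lemma, so L is not regular.

0^{p+k} 1^p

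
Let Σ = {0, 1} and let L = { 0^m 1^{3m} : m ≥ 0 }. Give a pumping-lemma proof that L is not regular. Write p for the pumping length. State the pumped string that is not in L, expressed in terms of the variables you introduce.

Toward a contradiction, assume L is regular with pumping length p.
Take w = 0^p 1^{3p}. Then w ∈ L and |w| = 4p ≥ p.
By the pumping lemma, w = xyz with |xy| ≤ p and y is nonempty.
The first p characters of w are 0's, so xy (and hence y) consists only of 0's. Write y = 0^k, 1 ≤ k ≤ p.
Pump with i = 2: xy^2z = 0^{p+k} 1^{3p}. For this to lie in L we would need 3p = 3(p+k), which forces k = 0. But k ≥ 1, so xy^2z ∉ L.
This contradicts the pumping lemma, so L is not regular.

0^{p+k} 1^{3p}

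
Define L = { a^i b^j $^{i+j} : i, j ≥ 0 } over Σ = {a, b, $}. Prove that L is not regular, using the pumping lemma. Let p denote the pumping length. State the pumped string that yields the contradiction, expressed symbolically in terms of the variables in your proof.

Toward a contradiction, assume L is regular with pumping length p.
Take w = a^p b^p $^{2p} ∈ L (with i=j=p, i+j=2p), |w| = 4p ≥ p.
Write w = xyz as guaranteed by the lemma, with |xy| ≤ p and y is nonempty.
Since the first p symbols of w are all a's and |xy| ≤ p, y lies entirely in the leading a-block: y = a^k for some k with 1 ≤ k ≤ p.
Consider xy^2z = a^{p+k} b^p $^{2p}. Now the a- and b-counts sum to 2p+k, but the $-count is 2p ≠ 2p+k. So xy^2z ∉ L.
Contradiction. Therefore L is not regular.

a^{p+k} b^p $^{2p}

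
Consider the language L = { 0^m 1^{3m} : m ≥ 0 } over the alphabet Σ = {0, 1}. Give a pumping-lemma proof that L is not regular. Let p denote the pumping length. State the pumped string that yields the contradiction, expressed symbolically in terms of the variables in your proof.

Assume L is regular; let p be its pumping constant.
Choose w = 0^p 1^{3p}, which is in L with |w| = 4p ≥ p.
By the pumping lemma, w = xyz with |xy| ≤ p and |y| > 0.
Since the first p symbols of w are all 0's and |xy| ≤ p, y lies entirely in the leading 0-block: y = 0^k for some k with 1 ≤ k ≤ p.
Pump with i = 2: xy^2z = 0^{p+k} 1^{3p}. For this to lie in L we would need 3p = 3(p+k), which forces k = 0. But k ≥ 1, so xy^2z ∉ L.
This is a contradiction; hence L is not regular.

0^{p+k} 1^{3p}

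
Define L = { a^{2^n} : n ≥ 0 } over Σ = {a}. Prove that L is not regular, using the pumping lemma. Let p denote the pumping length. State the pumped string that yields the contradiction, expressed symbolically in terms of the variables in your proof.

Toward a contradiction, assume L is regular with pumping length p.
Take w = a^{2^p} ∈ L with |w| = 2^p ≥ p.
Write w = xyz as guaranteed by the lemma, with |xy| ≤ p and |y| ≥ 1.
Then y = a^k for some k with 1 ≤ k ≤ p.
Pump with i = 2: xy^2z = a^{2^p+k}. Since 1 ≤ k ≤ p < 2^p, we have 2^p < 2^p+k < 2^{p+1}, so 2^p+k is not a power of 2. So xy^2z ∉ L.
Contradiction. Therefore L is not regular.

a^{2^p+k}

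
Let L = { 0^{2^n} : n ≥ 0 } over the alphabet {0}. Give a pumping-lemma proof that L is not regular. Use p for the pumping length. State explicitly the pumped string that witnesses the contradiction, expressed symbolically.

0^{2^p+k}

Assume L is regular; let p be its pumping constant.
Take w = 0^{2^p} ∈ L with |w| = 2^p ≥ p.
Write w = xyz as guaranteed by the lemma, with |xy| ≤ p and |y| ≥ 1.
Then y = 0^k for some k with 1 ≤ k ≤ p.
Pump with i = 2: xy^2z = 0^{2^p+k}. Since 1 ≤ k ≤ p < 2^p, we have 2^p < 2^p+k < 2^{p+1}, so 2^p+k is not a power of 2. So xy^2z ∉ L.
This is a contradiction; hence L is not regular.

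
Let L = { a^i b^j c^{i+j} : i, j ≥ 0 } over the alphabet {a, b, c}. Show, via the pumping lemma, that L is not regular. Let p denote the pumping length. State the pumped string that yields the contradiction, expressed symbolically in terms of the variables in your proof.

Toward a contradiction, assume L is regular with pumping length p.
Take w = a^p b^p c^{2p} ∈ L (with i=j=p, i+j=2p), |w| = 4p ≥ p.
The pumping lemma gives a decomposition w = xyz where |xy| ≤ p and |y| > 0.
Because |xy| ≤ p and w begins with p copies of a, we have y = a^k with 1 ≤ k ≤ p.
Consider xy^2z = a^{p+k} b^p c^{2p}. Now the a- and b-counts sum to 2p+k, but the c-count is 2p ≠ 2p+k. So xy^2z ∉ L.
Contradiction. Therefore L is not regular.

a^{p+k} b^p c^{2p}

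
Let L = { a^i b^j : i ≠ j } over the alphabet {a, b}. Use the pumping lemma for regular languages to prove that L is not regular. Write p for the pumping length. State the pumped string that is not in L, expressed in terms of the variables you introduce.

a^{p+p!} b^{p+p!}

Toward a contradiction, assume L is regular with pumping length p.
Choose w = a^p b^{p+p!}. Since p ≠ p+p!, w ∈ L; and |w| ≥ p.
Write w = xyz as guaranteed by the lemma, with |xy| ≤ p and y is nonempty.
Because |xy| ≤ p and w begins with p copies of a, we have y = a^k with 1 ≤ k ≤ p.
Since 1 ≤ k ≤ p, k divides p!; set t = 1 + p!/k. Then xy^t z has p + (p!/k)·k = p + p! copies of a. Now the a-count equals the b-count, so i ≠ j fails. So xy^t z = a^{p+p!} b^{p+p!} ∉ L.
This is a contradiction; hence L is not regular.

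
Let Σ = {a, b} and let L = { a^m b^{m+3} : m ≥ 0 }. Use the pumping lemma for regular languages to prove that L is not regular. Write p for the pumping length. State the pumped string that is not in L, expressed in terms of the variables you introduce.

Assume L is regular; let p be its pumping constant.
Choose w = a^p b^{p+3}, which is in L with |w| = 2p+3 ≥ p.
By the pumping lemma, w = xyz with |xy| ≤ p and y is nonempty.
Since the first p symbols of w are all a's and |xy| ≤ p, y lies entirely in the leading a-block: y = a^k for some k with 1 ≤ k ≤ p.
Pump with i = 2: xy^2z = a^{p+k} b^{p+3}. For this to lie in L we would need p+3 = (p+k)+3, which forces k = 0. But k ≥ 1, so xy^2z ∉ L.
This contradicts the pumping lemma, so L is not regular.

a^{p+k} b^{p+3}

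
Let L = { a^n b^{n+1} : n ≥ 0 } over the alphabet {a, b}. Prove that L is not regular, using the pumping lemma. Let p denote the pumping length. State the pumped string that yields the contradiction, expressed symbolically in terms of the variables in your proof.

Assume L is regular. Let p be the pumping length given by the pumping lemma.
Take w = a^p b^{p+1}. Then w ∈ L and |w| = 2p+1 ≥ p.
The pumping lemma gives a decomposition w = xyz where |xy| ≤ p and y is nonempty.
The first p characters of w are a's, so xy (and hence y) consists only of a's. Write y = a^k, 1 ≤ k ≤ p.
Pump with i = 2: xy^2z = a^{p+k} b^{p+1}. For this to lie in L we would need p+1 = (p+k)+1, which forces k = 0. But k ≥ 1, so xy^2z ∉ L.
This is a contradiction; hence L is not regular.

a^{p+k} b^{p+1}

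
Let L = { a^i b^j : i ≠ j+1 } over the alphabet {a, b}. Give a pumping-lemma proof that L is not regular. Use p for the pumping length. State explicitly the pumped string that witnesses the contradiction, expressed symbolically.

a^{p+p!} b^{p+p!-1}

Suppose for contradiction that L is regular, and let p be the pumping length.
Choose w = a^p b^{p+p!-1}. Since p ≠ (p+p!-1)+1 = p+p!, w ∈ L; and |w| ≥ p.
Write w = xyz as guaranteed by the lemma, with |xy| ≤ p and |y| ≥ 1.
Since the first p symbols of w are all a's and |xy| ≤ p, y lies entirely in the leading a-block: y = a^k for some k with 1 ≤ k ≤ p.
Since 1 ≤ k ≤ p, k divides p!; set t = 1 + p!/k. Then xy^t z has p + (p!/k)·k = p + p! copies of a. Now the a-count is p+p! and (b-count)+1 = (p+p!-1)+1 = p+p!, so i ≠ j+1 fails. So xy^t z = a^{p+p!} b^{p+p!-1} ∉ L.
This is a contradiction; hence L is not regular.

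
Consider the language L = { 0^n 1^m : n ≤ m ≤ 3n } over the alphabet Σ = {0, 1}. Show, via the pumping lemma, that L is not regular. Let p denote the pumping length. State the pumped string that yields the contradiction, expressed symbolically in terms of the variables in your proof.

Toward a contradiction, assume L is regular with pumping length p.
Take w = 0^p 1^p ∈ L (since p ≤ p ≤ 3p), with |w| = 2p ≥ p.
Write w = xyz as guaranteed by the lemma, with |xy| ≤ p and y is nonempty.
Because |xy| ≤ p and w begins with p copies of 0, we have y = 0^k with 1 ≤ k ≤ p.
Pump with i = 2: xy^2z = 0^{p+k} 1^p. Now n = p+k > p = m, so the condition n ≤ m fails. Thus xy^2z ∉ L.
Contradiction. Therefore L is not regular.

0^{p+k} 1^p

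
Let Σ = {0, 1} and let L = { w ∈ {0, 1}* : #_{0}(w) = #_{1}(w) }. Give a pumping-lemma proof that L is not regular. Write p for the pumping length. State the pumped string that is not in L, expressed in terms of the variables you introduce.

Toward a contradiction, assume L is regular with pumping length p.
Choose w = 0^p 1^p ∈ L with |w| = 2p ≥ p.
By the pumping lemma, w = xyz with |xy| ≤ p and y is nonempty.
The first p characters of w are 0's, so xy (and hence y) consists only of 0's. Write y = 0^k, 1 ≤ k ≤ p.
Pump with i = 2: xy^2z = 0^{p+k} 1^p has p+k occurrences of 0 but only p of 1. Since k ≥ 1 the counts differ, so xy^2z ∉ L.
This is a contradiction; hence L is not regular.

0^{p+k} 1^p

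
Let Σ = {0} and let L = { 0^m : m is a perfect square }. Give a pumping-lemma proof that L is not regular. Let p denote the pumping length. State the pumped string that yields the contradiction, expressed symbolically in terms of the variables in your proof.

0^{p²+k}

Toward a contradiction, assume L is regular with pumping length p.
Take w = 0^{p²} ∈ L with |w| = p² ≥ p.
The pumping lemma gives a decomposition w = xyz where |xy| ≤ p and |y| ≥ 1.
Then y = 0^k for some k with 1 ≤ k ≤ p.
Pump with i = 2: xy^2z = 0^{p²+k}. Since 1 ≤ k ≤ p, p² < p²+k ≤ p²+p < (p+1)², so p²+k lies strictly between consecutive squares and is not a perfect square. So xy^2z ∉ L.
This is a contradiction; hence L is not regular.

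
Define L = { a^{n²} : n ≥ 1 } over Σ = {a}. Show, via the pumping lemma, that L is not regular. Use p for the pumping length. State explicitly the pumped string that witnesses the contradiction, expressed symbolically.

Suppose for contradiction that L is regular, and let p be the pumping length.
Take w = a^{p²} ∈ L with |w| = p² ≥ p.
Write w = xyz as guaranteed by the lemma, with |xy| ≤ p and |y| > 0.
Then y = a^k for some k with 1 ≤ k ≤ p.
Pump with i = 2: xy^2z = a^{p²+k}. Since 1 ≤ k ≤ p, p² < p²+k ≤ p²+p < (p+1)², so p²+k lies strictly between consecutive squares and is not a perfect square. So xy^2z ∉ L.
This contradicts the pumping lemma, so L is not regular.

a^{p²+k}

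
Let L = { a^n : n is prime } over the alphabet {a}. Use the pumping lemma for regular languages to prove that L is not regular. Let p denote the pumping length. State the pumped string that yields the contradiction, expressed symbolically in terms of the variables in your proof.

a^{q(1+k)}

Assume L is regular; let p be its pumping constant.
Let q be a prime with q ≥ p+2 (infinitely many primes exist), and take w = a^q ∈ L with |w| = q ≥ p.
Write w = xyz as guaranteed by the lemma, with |xy| ≤ p and |y| ≥ 1.
Then y = a^k for some k with 1 ≤ k ≤ p.
Since 1 ≤ k ≤ p, |xz| = q-k. Pump with i = q+1: |xy^{q+1}z| = (q-k)+(q+1)k = q+qk = q(1+k), which is composite (both factors ≥ 2). So xy^{q+1}z = a^{q(1+k)} ∉ L.
This contradicts the pumping lemma, so L is not regular.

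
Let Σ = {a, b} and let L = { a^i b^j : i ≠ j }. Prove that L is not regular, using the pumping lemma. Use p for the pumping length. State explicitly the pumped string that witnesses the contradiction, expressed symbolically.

Assume L is regular; let p be its pumping constant.
Choose w = a^p b^{p+p!}. Since p ≠ p+p!, w ∈ L; and |w| ≥ p.
Write w = xyz as guaranteed by the lemma, with |xy| ≤ p and |y| > 0.
Because |xy| ≤ p and w begins with p copies of a, we have y = a^k with 1 ≤ k ≤ p.
Since 1 ≤ k ≤ p, k divides p!; set t = 1 + p!/k. Then xy^t z has p + (p!/k)·k = p + p! copies of a. Now the a-count equals the b-count, so i ≠ j fails. So xy^t z = a^{p+p!} b^{p+p!} ∉ L.
This is a contradiction; hence L is not regular.

a^{p+p!} b^{p+p!}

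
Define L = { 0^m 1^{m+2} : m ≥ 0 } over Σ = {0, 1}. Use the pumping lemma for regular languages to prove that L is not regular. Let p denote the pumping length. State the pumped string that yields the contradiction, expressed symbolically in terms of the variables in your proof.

Assume L is regular. Let p be the pumping length given by the pumping lemma.
Let w = 0^p 1^{p+2} ∈ L; note |w| = 2p+2 ≥ p.
The pumping lemma gives a decomposition w = xyz where |xy| ≤ p and y is nonempty.
Because |xy| ≤ p and w begins with p copies of 0, we have y = 0^k with 1 ≤ k ≤ p.
Pump with i = 2: xy^2z = 0^{p+k} 1^{p+2}. For this to lie in L we would need p+2 = (p+k)+2, which forces k = 0. But k ≥ 1, so xy^2z ∉ L.
This contradicts the pumping lemma, so L is not regular.

0^{p+k} 1^{p+2}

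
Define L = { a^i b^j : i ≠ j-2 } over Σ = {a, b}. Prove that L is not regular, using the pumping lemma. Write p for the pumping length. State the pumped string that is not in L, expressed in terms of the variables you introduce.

a^{p+p!} b^{p+p!+2}

Suppose for contradiction that L is regular, and let p be the pumping length.
Choose w = a^p b^{p+p!+2}. Since p ≠ (p+p!+2)-2 = p+p!, w ∈ L; and |w| ≥ p.
By the pumping lemma, w = xyz with |xy| ≤ p and |y| > 0.
Since the first p symbols of w are all a's and |xy| ≤ p, y lies entirely in the leading a-block: y = a^k for some k with 1 ≤ k ≤ p.
Since 1 ≤ k ≤ p, k divides p!; set t = 1 + p!/k. Then xy^t z has p + (p!/k)·k = p + p! copies of a. Now the a-count is p+p! and (b-count)-2 = (p+p!+2)-2 = p+p!, so i ≠ j-2 fails. So xy^t z = a^{p+p!} b^{p+p!+2} ∉ L.
This is a contradiction; hence L is not regular.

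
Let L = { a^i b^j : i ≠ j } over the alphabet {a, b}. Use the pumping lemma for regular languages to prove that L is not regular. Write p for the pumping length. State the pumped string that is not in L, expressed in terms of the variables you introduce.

Toward a contradiction, assume L is regular with pumping length p.
Choose w = a^p b^{p+p!}. Since p ≠ p+p!, w ∈ L; and |w| ≥ p.
The pumping lemma gives a decomposition w = xyz where |xy| ≤ p and |y| ≥ 1.
The first p characters of w are a's, so xy (and hence y) consists only of a's. Write y = a^k, 1 ≤ k ≤ p.
Since 1 ≤ k ≤ p, k divides p!; set t = 1 + p!/k. Then xy^t z has p + (p!/k)·k = p + p! copies of a. Now the a-count equals the b-count, so i ≠ j fails. So xy^t z = a^{p+p!} b^{p+p!} ∉ L.
This is a contradiction; hence L is not regular.

a^{p+p!} b^{p+p!}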